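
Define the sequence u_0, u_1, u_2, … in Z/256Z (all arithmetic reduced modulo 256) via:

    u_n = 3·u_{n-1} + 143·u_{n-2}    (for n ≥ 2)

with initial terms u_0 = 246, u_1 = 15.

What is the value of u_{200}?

u_2 = 3·15 + 143·246 = 151
u_3 = 3·151 + 143·15 = 38
u_4 = 3·38 + 143·151 = 203
u_5 = 3·203 + 143·38 = 155
u_6 = 3·155 + 143·203 = 54
u_7 = 3·54 + 143·155 = 55
Continuing the recurrence:
  u_8 = 207;  u_9 = 38;  u_10 = 19;  u_11 = 115;  u_12 = 246;  u_13 = 31
  u_14 = 199;  u_15 = 166;  u_16 = 27;  u_17 = 11;  u_18 = 54;  u_19 = 199
  u_20 = 127;  u_21 = 166;  u_22 = 227;  u_23 = 99;  u_24 = 246;  u_25 = 47
  u_26 = 247;  u_27 = 38;  u_28 = 107;  u_29 = 123;  u_30 = 54;  u_31 = 87
  u_32 = 47;  u_33 = 38;  u_34 = 179;  u_35 = 83;  u_36 = 246;  u_37 = 63
  u_38 = 39;  u_39 = 166;  u_40 = 187;  u_41 = 235;  u_42 = 54;  u_43 = 231
  u_44 = 223;  u_45 = 166;  u_46 = 131;  u_47 = 67;  u_48 = 246;  u_49 = 79
  u_50 = 87;  u_51 = 38;  u_52 = 11;  u_53 = 91;  u_54 = 54;  u_55 = 119
  u_56 = 143;  u_57 = 38;  u_58 = 83;  u_59 = 51;  u_60 = 246;  u_61 = 95
  u_62 = 135;  u_63 = 166;  u_64 = 91;  u_65 = 203;  u_66 = 54;  u_67 = 7
  u_68 = 63;  u_69 = 166;  u_70 = 35;  u_71 = 35;  u_72 = 246;  u_73 = 111
  u_74 = 183;  u_75 = 38;  u_76 = 171;  u_77 = 59;  u_78 = 54;  u_79 = 151
  u_80 = 239;  u_81 = 38;  u_82 = 243;  u_83 = 19;  u_84 = 246;  u_85 = 127
  u_86 = 231;  u_87 = 166;  u_88 = 251;  u_89 = 171;  u_90 = 54;  u_91 = 39
  u_92 = 159;  u_93 = 166;  u_94 = 195;  u_95 = 3;  u_96 = 246;  u_97 = 143
  u_98 = 23;  u_99 = 38;  u_100 = 75;  u_101 = 27;  u_102 = 54;  u_103 = 183
  u_104 = 79;  u_105 = 38;  u_106 = 147;  u_107 = 243;  u_108 = 246;  u_109 = 159
  u_110 = 71;  u_111 = 166;  u_112 = 155;  u_113 = 139;  u_114 = 54;  u_115 = 71
  u_116 = 255;  u_117 = 166;  u_118 = 99;  u_119 = 227;  u_120 = 246;  u_121 = 175
  u_122 = 119;  u_123 = 38;  u_124 = 235;  u_125 = 251;  u_126 = 54;  u_127 = 215
  u_128 = 175;  u_129 = 38;  u_130 = 51;  u_131 = 211;  u_132 = 246;  u_133 = 191
  u_134 = 167;  u_135 = 166;  u_136 = 59;  u_137 = 107;  u_138 = 54;  u_139 = 103
  u_140 = 95;  u_141 = 166;  u_142 = 3;  u_143 = 195;  u_144 = 246;  u_145 = 207
  u_146 = 215;  u_147 = 38;  u_148 = 139;  u_149 = 219;  u_150 = 54;  u_151 = 247
  u_152 = 15;  u_153 = 38;  u_154 = 211;  u_155 = 179;  u_156 = 246;  u_157 = 223
  u_158 = 7;  u_159 = 166;  u_160 = 219;  u_161 = 75;  u_162 = 54;  u_163 = 135
  u_164 = 191;  u_165 = 166;  u_166 = 163;  u_167 = 163;  u_168 = 246;  u_169 = 239
  u_170 = 55;  u_171 = 38;  u_172 = 43;  u_173 = 187;  u_174 = 54;  u_175 = 23
  u_176 = 111;  u_177 = 38;  u_178 = 115;  u_179 = 147;  u_180 = 246;  u_181 = 255
  u_182 = 103;  u_183 = 166;  u_184 = 123;  u_185 = 43;  u_186 = 54;  u_187 = 167
  u_188 = 31;  u_189 = 166;  u_190 = 67;  u_191 = 131;  u_192 = 246;  u_193 = 15
  u_194 = 151;  u_195 = 38;  u_196 = 203;  u_197 = 155;  u_198 = 54
u_199 = 3·54 + 143·155 = 55
u_200 = 3·55 + 143·54 = 207

207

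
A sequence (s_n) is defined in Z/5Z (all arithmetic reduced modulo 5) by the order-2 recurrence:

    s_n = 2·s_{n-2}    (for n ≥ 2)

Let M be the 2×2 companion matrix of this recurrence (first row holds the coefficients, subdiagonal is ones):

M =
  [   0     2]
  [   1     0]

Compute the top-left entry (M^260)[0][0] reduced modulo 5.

4

(M^260)[0][0] is the top entry after applying M 260 times to the unit state (1, 0). Equivalently it is h_{261} for the auxiliary sequence (h_n) obeying the same recurrence with h_1 = 1 and h_i = 0 for 0 ≤ i < 1:
h_2 = 0·1 + 2·0 = 0
h_3 = 0·0 + 2·1 = 2
h_4 = 0·2 + 2·0 = 0
h_5 = 0·0 + 2·2 = 4
h_6 = 0·4 + 2·0 = 0
h_7 = 0·0 + 2·4 = 3
h_8 = 0·3 + 2·0 = 0
h_9 = 0·0 + 2·3 = 1
(h_8, h_9) = (0, 1) = (h_0, h_1), so the sequence has period 8.
261 ≡ 5 (mod 8), hence h_261 = h_5 = 4.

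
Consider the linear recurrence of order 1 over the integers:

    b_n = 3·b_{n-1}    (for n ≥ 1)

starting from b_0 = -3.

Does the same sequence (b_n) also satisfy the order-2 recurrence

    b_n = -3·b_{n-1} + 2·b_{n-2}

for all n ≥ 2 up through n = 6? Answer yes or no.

Terms b_0..b_6: -3, -9, -27, -81, -243, -729, -2187
n=2: candidate gives 21, actual b_2 = -27 ✗

no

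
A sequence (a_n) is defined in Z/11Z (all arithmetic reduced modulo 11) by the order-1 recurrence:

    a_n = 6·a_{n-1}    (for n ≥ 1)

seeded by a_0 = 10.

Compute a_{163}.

a_1 = 6·10 = 5
a_2 = 6·5 = 8
a_3 = 6·8 = 4
a_4 = 6·4 = 2
a_5 = 6·2 = 1
a_6 = 6·1 = 6
a_7 = 6·6 = 3
a_8 = 6·3 = 7
a_9 = 6·7 = 9
a_10 = 6·9 = 10
(a_10) = (10) = (a_0), so the sequence has period 10.
163 ≡ 3 (mod 10), hence a_163 = a_3 = 4.

4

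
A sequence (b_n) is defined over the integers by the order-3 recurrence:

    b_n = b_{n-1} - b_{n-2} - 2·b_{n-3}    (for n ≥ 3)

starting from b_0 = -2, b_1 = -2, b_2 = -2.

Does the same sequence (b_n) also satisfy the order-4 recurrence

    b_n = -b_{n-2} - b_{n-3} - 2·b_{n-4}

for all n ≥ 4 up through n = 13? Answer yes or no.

no

Terms b_0..b_13: -2, -2, -2, 4, 10, 10, -8, -38, -50, 4, 130, 226, 88, -398
n=4: candidate gives 8, actual b_4 = 10 ✗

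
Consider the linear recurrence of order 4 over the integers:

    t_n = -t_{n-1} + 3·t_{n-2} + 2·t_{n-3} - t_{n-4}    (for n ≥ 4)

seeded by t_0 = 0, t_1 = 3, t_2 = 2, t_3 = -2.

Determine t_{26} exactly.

15587757

t_4 = -1·-2 + 3·2 + 2·3 + -1·0 = 14
t_5 = -1·14 + 3·-2 + 2·2 + -1·3 = -19
t_6 = -1·-19 + 3·14 + 2·-2 + -1·2 = 55
t_7 = -1·55 + 3·-19 + 2·14 + -1·-2 = -82
t_8 = -1·-82 + 3·55 + 2·-19 + -1·14 = 195
t_9 = -1·195 + 3·-82 + 2·55 + -1·-19 = -312
t_10 = -1·-312 + 3·195 + 2·-82 + -1·55 = 678
t_11 = -1·678 + 3·-312 + 2·195 + -1·-82 = -1142
t_12 = -1·-1142 + 3·678 + 2·-312 + -1·195 = 2357
t_13 = -1·2357 + 3·-1142 + 2·678 + -1·-312 = -4115
t_14 = -1·-4115 + 3·2357 + 2·-1142 + -1·678 = 8224
t_15 = -1·8224 + 3·-4115 + 2·2357 + -1·-1142 = -14713
t_16 = -1·-14713 + 3·8224 + 2·-4115 + -1·2357 = 28798
t_17 = -1·28798 + 3·-14713 + 2·8224 + -1·-4115 = -52374
t_18 = -1·-52374 + 3·28798 + 2·-14713 + -1·8224 = 101118
t_19 = -1·101118 + 3·-52374 + 2·28798 + -1·-14713 = -185931
t_20 = -1·-185931 + 3·101118 + 2·-52374 + -1·28798 = 355739
t_21 = -1·355739 + 3·-185931 + 2·101118 + -1·-52374 = -658922
t_22 = -1·-658922 + 3·355739 + 2·-185931 + -1·101118 = 1253159
t_23 = -1·1253159 + 3·-658922 + 2·355739 + -1·-185931 = -2332516
t_24 = -1·-2332516 + 3·1253159 + 2·-658922 + -1·355739 = 4418410
t_25 = -1·4418410 + 3·-2332516 + 2·1253159 + -1·-658922 = -8250718
t_26 = -1·-8250718 + 3·4418410 + 2·-2332516 + -1·1253159 = 15587757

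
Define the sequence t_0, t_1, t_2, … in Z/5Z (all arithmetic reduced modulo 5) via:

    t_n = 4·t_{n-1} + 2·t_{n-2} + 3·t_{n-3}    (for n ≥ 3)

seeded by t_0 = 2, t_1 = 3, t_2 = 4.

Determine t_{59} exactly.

1

t_3 = 4·4 + 2·3 + 3·2 = 3
t_4 = 4·3 + 2·4 + 3·3 = 4
t_5 = 4·4 + 2·3 + 3·4 = 4
t_6 = 4·4 + 2·4 + 3·3 = 3
t_7 = 4·3 + 2·4 + 3·4 = 2
t_8 = 4·2 + 2·3 + 3·4 = 1
t_9 = 4·1 + 2·2 + 3·3 = 2
t_10 = 4·2 + 2·1 + 3·2 = 1
t_11 = 4·1 + 2·2 + 3·1 = 1
t_12 = 4·1 + 2·1 + 3·2 = 2
t_13 = 4·2 + 2·1 + 3·1 = 3
t_14 = 4·3 + 2·2 + 3·1 = 4
(t_12, t_13, t_14) = (2, 3, 4) = (t_0, t_1, t_2), so the sequence has period 12.
59 ≡ 11 (mod 12), hence t_59 = t_11 = 1.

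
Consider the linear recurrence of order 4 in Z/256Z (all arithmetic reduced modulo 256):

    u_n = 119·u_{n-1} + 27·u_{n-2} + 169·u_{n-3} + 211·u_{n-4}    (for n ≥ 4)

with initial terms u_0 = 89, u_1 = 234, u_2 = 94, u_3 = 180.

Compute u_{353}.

248

u_4 = 119·180 + 27·94 + 169·234 + 211·89 = 107
u_5 = 119·107 + 27·180 + 169·94 + 211·234 = 165
u_6 = 119·165 + 27·107 + 169·180 + 211·94 = 74
u_7 = 119·74 + 27·165 + 169·107 + 211·180 = 204
u_8 = 119·204 + 27·74 + 169·165 + 211·107 = 192
u_9 = 119·192 + 27·204 + 169·74 + 211·165 = 157
Continuing the recurrence:
  u_10 = 229;  u_11 = 230;  u_12 = 246;  u_13 = 48;  u_14 = 215;  u_15 = 249
  u_16 = 222;  u_17 = 244;  u_18 = 108;  u_19 = 185;  u_20 = 113;  u_21 = 114
  u_22 = 14;  u_23 = 156;  u_24 = 99;  u_25 = 173;  u_26 = 98;  u_27 = 188
  u_28 = 136;  u_29 = 85;  u_30 = 189;  u_31 = 142;  u_32 = 38;  u_33 = 120
  u_34 = 79;  u_35 = 129;  u_36 = 214;  u_37 = 36;  u_38 = 148;  u_39 = 49
  u_40 = 137;  u_41 = 58;  u_42 = 190;  u_43 = 68;  u_44 = 219;  u_45 = 53
  u_46 = 58;  u_47 = 44;  u_48 = 16;  u_49 = 13;  u_50 = 149;  u_51 = 118
  u_52 = 86;  u_53 = 128;  u_54 = 71;  u_55 = 137;  u_56 = 142;  u_57 = 212
  u_58 = 124;  u_59 = 169;  u_60 = 161;  u_61 = 66;  u_62 = 110;  u_63 = 172
  u_64 = 211;  u_65 = 61;  u_66 = 210;  u_67 = 28;  u_68 = 88;  u_69 = 197
  u_70 = 109;  u_71 = 158;  u_72 = 134;  u_73 = 72;  u_74 = 191;  u_75 = 17
  u_76 = 6;  u_77 = 4;  u_78 = 36;  u_79 = 33;  u_80 = 185;  u_81 = 138
  u_82 = 30;  u_83 = 212;  u_84 = 75;  u_85 = 197;  u_86 = 42;  u_87 = 140
  u_88 = 96;  u_89 = 125;  u_90 = 69;  u_91 = 6;  u_92 = 182;  u_93 = 208
  u_94 = 183;  u_95 = 25;  u_96 = 62;  u_97 = 180;  u_98 = 140;  u_99 = 153
  u_100 = 209;  u_101 = 18;  u_102 = 206;  u_103 = 188;  u_104 = 67;  u_105 = 205
  u_106 = 66;  u_107 = 124;  u_108 = 40;  u_109 = 53;  u_110 = 29;  u_111 = 174
  u_112 = 230;  u_113 = 24;  u_114 = 47;  u_115 = 161;  u_116 = 54;  u_117 = 228
  u_118 = 180;  u_119 = 17;  u_120 = 233;  u_121 = 218;  u_122 = 126;  u_123 = 100
  u_124 = 187;  u_125 = 85;  u_126 = 26;  u_127 = 236;  u_128 = 176;  u_129 = 237
  u_130 = 245;  u_131 = 150;  u_132 = 22;  u_133 = 32;  u_134 = 39;  u_135 = 169
  u_136 = 238;  u_137 = 148;  u_138 = 156;  u_139 = 137;  u_140 = 1;  u_141 = 226
  u_142 = 46;  u_143 = 204;  u_144 = 179;  u_145 = 93;  u_146 = 178;  u_147 = 220
  u_148 = 248;  u_149 = 165;  u_150 = 205;  u_151 = 190;  u_152 = 70;  u_153 = 232
  u_154 = 159;  u_155 = 49;  u_156 = 102;  u_157 = 196;  u_158 = 68;  u_159 = 1
  u_160 = 25;  u_161 = 42;  u_162 = 222;  u_163 = 244;  u_164 = 43;  u_165 = 229
  u_166 = 10;  u_167 = 76;  u_168 = 0;  u_169 = 93;  u_170 = 165;  u_171 = 38
  u_172 = 118;  u_173 = 112;  u_174 = 151;  u_175 = 57;  u_176 = 158;  u_177 = 116
  u_178 = 172;  u_179 = 121;  u_180 = 49;  u_181 = 178;  u_182 = 142;  u_183 = 220
  u_184 = 35;  u_185 = 237;  u_186 = 34;  u_187 = 60;  u_188 = 200;  u_189 = 21
  u_190 = 125;  u_191 = 206;  u_192 = 166;  u_193 = 184;  u_194 = 15;  u_195 = 193
  u_196 = 150;  u_197 = 164;  u_198 = 212;  u_199 = 241;  u_200 = 73;  u_201 = 122
  u_202 = 62;  u_203 = 132;  u_204 = 155;  u_205 = 117;  u_206 = 250;  u_207 = 172
  u_208 = 80;  u_209 = 205;  u_210 = 85;  u_211 = 182;  u_212 = 214;  u_213 = 192
  u_214 = 7;  u_215 = 201;  u_216 = 78;  u_217 = 84;  u_218 = 188;  u_219 = 105
  u_220 = 97;  u_221 = 130;  u_222 = 238;  u_223 = 236;  u_224 = 147;  u_225 = 125
  u_226 = 146;  u_227 = 156;  u_228 = 152;  u_229 = 133;  u_230 = 45;  u_231 = 222
  u_232 = 6;  u_233 = 136;  u_234 = 127;  u_235 = 81;  u_236 = 198;  u_237 = 132
  u_238 = 100;  u_239 = 225;  u_240 = 121;  u_241 = 202;  u_242 = 158;  u_243 = 20
  u_244 = 11;  u_245 = 5;  u_246 = 234;  u_247 = 12;  u_248 = 160;  u_249 = 61
  u_250 = 5;  u_251 = 70;  u_252 = 54;  u_253 = 16;  u_254 = 119;  u_255 = 89
  u_256 = 254;  u_257 = 52;  u_258 = 204;  u_259 = 89;  u_260 = 145;  u_261 = 82
  u_262 = 78;  u_263 = 252;  u_264 = 3;  u_265 = 13;  u_266 = 2;  u_267 = 252
  u_268 = 104;  u_269 = 245;  u_270 = 221;  u_271 = 238;  u_272 = 102;  u_273 = 88
  u_274 = 239;  u_275 = 225;  u_276 = 246;  u_277 = 100;  u_278 = 244;  u_279 = 209
  u_280 = 169;  u_281 = 26;  u_282 = 254;  u_283 = 164;  u_284 = 123;  u_285 = 149
  u_286 = 218;  u_287 = 108;  u_288 = 240;  u_289 = 173;  u_290 = 181;  u_291 = 214
  u_292 = 150;  u_293 = 96;  u_294 = 231;  u_295 = 233;  u_296 = 174;  u_297 = 20
  u_298 = 220;  u_299 = 73;  u_300 = 193;  u_301 = 34;  u_302 = 174;  u_303 = 12
  u_304 = 115;  u_305 = 157;  u_306 = 114;  u_307 = 92;  u_308 = 56;  u_309 = 101
  u_310 = 141;  u_311 = 254;  u_312 = 198;  u_313 = 40;  u_314 = 95;  u_315 = 113
  u_316 = 38;  u_317 = 68;  u_318 = 132;  u_319 = 193;  u_320 = 217;  u_321 = 106
  u_322 = 94;  u_323 = 52;  u_324 = 235;  u_325 = 37;  u_326 = 202;  u_327 = 204
  u_328 = 64;  u_329 = 29;  u_330 = 101;  u_331 = 102;  u_332 = 246;  u_333 = 176
  u_334 = 87;  u_335 = 121;  u_336 = 94;  u_337 = 244;  u_338 = 236;  u_339 = 57
  u_340 = 241;  u_341 = 242;  u_342 = 14;  u_343 = 28;  u_344 = 227;  u_345 = 45
  u_346 = 226;  u_347 = 188;  u_348 = 8;  u_349 = 213;  u_350 = 61;  u_351 = 14
u_352 = 119·14 + 27·61 + 169·213 + 211·8 = 38
u_353 = 119·38 + 27·14 + 169·61 + 211·213 = 248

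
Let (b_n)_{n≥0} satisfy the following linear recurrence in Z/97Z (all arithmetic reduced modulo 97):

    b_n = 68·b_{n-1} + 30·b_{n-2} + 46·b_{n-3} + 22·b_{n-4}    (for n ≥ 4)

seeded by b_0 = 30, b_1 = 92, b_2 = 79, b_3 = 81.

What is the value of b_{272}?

b_4 = 68·81 + 30·79 + 46·92 + 22·30 = 63
b_5 = 68·63 + 30·81 + 46·79 + 22·92 = 53
b_6 = 68·53 + 30·63 + 46·81 + 22·79 = 94
b_7 = 68·94 + 30·53 + 46·63 + 22·81 = 52
b_8 = 68·52 + 30·94 + 46·53 + 22·63 = 92
b_9 = 68·92 + 30·52 + 46·94 + 22·53 = 17
b_10 = 68·17 + 30·92 + 46·52 + 22·94 = 34
b_11 = 68·34 + 30·17 + 46·92 + 22·52 = 50
b_12 = 68·50 + 30·34 + 46·17 + 22·92 = 48
b_13 = 68·48 + 30·50 + 46·34 + 22·17 = 9
b_14 = 68·9 + 30·48 + 46·50 + 22·34 = 56
b_15 = 68·56 + 30·9 + 46·48 + 22·50 = 14
b_16 = 68·14 + 30·56 + 46·9 + 22·48 = 28
b_17 = 68·28 + 30·14 + 46·56 + 22·9 = 54
b_18 = 68·54 + 30·28 + 46·14 + 22·56 = 83
b_19 = 68·83 + 30·54 + 46·28 + 22·14 = 33
b_20 = 68·33 + 30·83 + 46·54 + 22·28 = 74
b_21 = 68·74 + 30·33 + 46·83 + 22·54 = 67
b_22 = 68·67 + 30·74 + 46·33 + 22·83 = 32
b_23 = 68·32 + 30·67 + 46·74 + 22·33 = 71
b_24 = 68·71 + 30·32 + 46·67 + 22·74 = 22
b_25 = 68·22 + 30·71 + 46·32 + 22·67 = 73
b_26 = 68·73 + 30·22 + 46·71 + 22·32 = 88
b_27 = 68·88 + 30·73 + 46·22 + 22·71 = 78
b_28 = 68·78 + 30·88 + 46·73 + 22·22 = 49
b_29 = 68·49 + 30·78 + 46·88 + 22·73 = 74
b_30 = 68·74 + 30·49 + 46·78 + 22·88 = 95
b_31 = 68·95 + 30·74 + 46·49 + 22·78 = 40
b_32 = 68·40 + 30·95 + 46·74 + 22·49 = 61
b_33 = 68·61 + 30·40 + 46·95 + 22·74 = 94
b_34 = 68·94 + 30·61 + 46·40 + 22·95 = 27
b_35 = 68·27 + 30·94 + 46·61 + 22·40 = 0
b_36 = 68·0 + 30·27 + 46·94 + 22·61 = 74
b_37 = 68·74 + 30·0 + 46·27 + 22·94 = 0
b_38 = 68·0 + 30·74 + 46·0 + 22·27 = 1
b_39 = 68·1 + 30·0 + 46·74 + 22·0 = 77
b_40 = 68·77 + 30·1 + 46·0 + 22·74 = 7
b_41 = 68·7 + 30·77 + 46·1 + 22·0 = 19
b_42 = 68·19 + 30·7 + 46·77 + 22·1 = 22
b_43 = 68·22 + 30·19 + 46·7 + 22·77 = 8
b_44 = 68·8 + 30·22 + 46·19 + 22·7 = 1
b_45 = 68·1 + 30·8 + 46·22 + 22·19 = 89
b_46 = 68·89 + 30·1 + 46·8 + 22·22 = 47
b_47 = 68·47 + 30·89 + 46·1 + 22·8 = 74
b_48 = 68·74 + 30·47 + 46·89 + 22·1 = 82
b_49 = 68·82 + 30·74 + 46·47 + 22·89 = 82
b_50 = 68·82 + 30·82 + 46·74 + 22·47 = 58
b_51 = 68·58 + 30·82 + 46·82 + 22·74 = 67
b_52 = 68·67 + 30·58 + 46·82 + 22·82 = 38
b_53 = 68·38 + 30·67 + 46·58 + 22·82 = 45
b_54 = 68·45 + 30·38 + 46·67 + 22·58 = 22
b_55 = 68·22 + 30·45 + 46·38 + 22·67 = 54
b_56 = 68·54 + 30·22 + 46·45 + 22·38 = 60
b_57 = 68·60 + 30·54 + 46·22 + 22·45 = 39
b_58 = 68·39 + 30·60 + 46·54 + 22·22 = 48
b_59 = 68·48 + 30·39 + 46·60 + 22·54 = 40
b_60 = 68·40 + 30·48 + 46·39 + 22·60 = 96
b_61 = 68·96 + 30·40 + 46·48 + 22·39 = 27
b_62 = 68·27 + 30·96 + 46·40 + 22·48 = 46
b_63 = 68·46 + 30·27 + 46·96 + 22·40 = 19
b_64 = 68·19 + 30·46 + 46·27 + 22·96 = 12
b_65 = 68·12 + 30·19 + 46·46 + 22·27 = 22
b_66 = 68·22 + 30·12 + 46·19 + 22·46 = 56
b_67 = 68·56 + 30·22 + 46·12 + 22·19 = 6
b_68 = 68·6 + 30·56 + 46·22 + 22·12 = 66
b_69 = 68·66 + 30·6 + 46·56 + 22·22 = 65
b_70 = 68·65 + 30·66 + 46·6 + 22·56 = 51
b_71 = 68·51 + 30·65 + 46·66 + 22·6 = 50
b_72 = 68·50 + 30·51 + 46·65 + 22·66 = 60
b_73 = 68·60 + 30·50 + 46·51 + 22·65 = 44
b_74 = 68·44 + 30·60 + 46·50 + 22·51 = 66
b_75 = 68·66 + 30·44 + 46·60 + 22·50 = 65
b_76 = 68·65 + 30·66 + 46·44 + 22·60 = 44
b_77 = 68·44 + 30·65 + 46·66 + 22·44 = 22
b_78 = 68·22 + 30·44 + 46·65 + 22·66 = 80
b_79 = 68·80 + 30·22 + 46·44 + 22·65 = 48
b_80 = 68·48 + 30·80 + 46·22 + 22·44 = 78
b_81 = 68·78 + 30·48 + 46·80 + 22·22 = 44
b_82 = 68·44 + 30·78 + 46·48 + 22·80 = 85
b_83 = 68·85 + 30·44 + 46·78 + 22·48 = 7
b_84 = 68·7 + 30·85 + 46·44 + 22·78 = 73
b_85 = 68·73 + 30·7 + 46·85 + 22·44 = 61
b_86 = 68·61 + 30·73 + 46·7 + 22·85 = 91
b_87 = 68·91 + 30·61 + 46·73 + 22·7 = 84
b_88 = 68·84 + 30·91 + 46·61 + 22·73 = 50
b_89 = 68·50 + 30·84 + 46·91 + 22·61 = 2
b_90 = 68·2 + 30·50 + 46·84 + 22·91 = 33
b_91 = 68·33 + 30·2 + 46·50 + 22·84 = 50
b_92 = 68·50 + 30·33 + 46·2 + 22·50 = 53
b_93 = 68·53 + 30·50 + 46·33 + 22·2 = 70
b_94 = 68·70 + 30·53 + 46·50 + 22·33 = 64
b_95 = 68·64 + 30·70 + 46·53 + 22·50 = 96
b_96 = 68·96 + 30·64 + 46·70 + 22·53 = 30
b_97 = 68·30 + 30·96 + 46·64 + 22·70 = 92
b_98 = 68·92 + 30·30 + 46·96 + 22·64 = 79
b_99 = 68·79 + 30·92 + 46·30 + 22·96 = 81
(b_96, b_97, b_98, b_99) = (30, 92, 79, 81) = (b_0, b_1, b_2, b_3), so the sequence has period 96.
272 ≡ 80 (mod 96), hence b_272 = b_80 = 78.

78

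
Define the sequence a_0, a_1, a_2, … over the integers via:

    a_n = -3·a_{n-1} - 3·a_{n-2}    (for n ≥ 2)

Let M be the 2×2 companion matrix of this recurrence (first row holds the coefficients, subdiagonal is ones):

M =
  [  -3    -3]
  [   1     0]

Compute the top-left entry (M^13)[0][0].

(M^13)[0][0] is the top entry after applying M 13 times to the unit state (1, 0). Equivalently it is h_{14} for the auxiliary sequence (h_n) obeying the same recurrence with h_1 = 1 and h_i = 0 for 0 ≤ i < 1:
h_2 = -3·1 + -3·0 = -3
h_3 = -3·-3 + -3·1 = 6
h_4 = -3·6 + -3·-3 = -9
h_5 = -3·-9 + -3·6 = 9
h_6 = -3·9 + -3·-9 = 0
h_7 = -3·0 + -3·9 = -27
h_8 = -3·-27 + -3·0 = 81
h_9 = -3·81 + -3·-27 = -162
h_10 = -3·-162 + -3·81 = 243
h_11 = -3·243 + -3·-162 = -243
h_12 = -3·-243 + -3·243 = 0
h_13 = -3·0 + -3·-243 = 729
h_14 = -3·729 + -3·0 = -2187

-2187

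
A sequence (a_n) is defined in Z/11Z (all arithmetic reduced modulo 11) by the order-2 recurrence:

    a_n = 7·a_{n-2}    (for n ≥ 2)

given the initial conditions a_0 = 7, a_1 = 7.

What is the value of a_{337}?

a_2 = 0·7 + 7·7 = 5
a_3 = 0·5 + 7·7 = 5
a_4 = 0·5 + 7·5 = 2
a_5 = 0·2 + 7·5 = 2
a_6 = 0·2 + 7·2 = 3
a_7 = 0·3 + 7·2 = 3
a_8 = 0·3 + 7·3 = 10
a_9 = 0·10 + 7·3 = 10
a_10 = 0·10 + 7·10 = 4
a_11 = 0·4 + 7·10 = 4
a_12 = 0·4 + 7·4 = 6
a_13 = 0·6 + 7·4 = 6
a_14 = 0·6 + 7·6 = 9
a_15 = 0·9 + 7·6 = 9
a_16 = 0·9 + 7·9 = 8
a_17 = 0·8 + 7·9 = 8
a_18 = 0·8 + 7·8 = 1
a_19 = 0·1 + 7·8 = 1
a_20 = 0·1 + 7·1 = 7
a_21 = 0·7 + 7·1 = 7
(a_20, a_21) = (7, 7) = (a_0, a_1), so the sequence has period 20.
337 ≡ 17 (mod 20), hence a_337 = a_17 = 8.

8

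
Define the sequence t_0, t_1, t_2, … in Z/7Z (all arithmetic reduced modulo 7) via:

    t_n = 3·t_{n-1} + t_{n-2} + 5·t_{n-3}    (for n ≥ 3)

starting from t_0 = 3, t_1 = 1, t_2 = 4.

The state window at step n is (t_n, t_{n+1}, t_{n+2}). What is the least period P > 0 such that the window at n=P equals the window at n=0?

n=0: window = (3, 1, 4)
n=1: window = (1, 4, 0)
n=2: window = (4, 0, 2)
n=3: window = (0, 2, 5)
n=4: window = (2, 5, 3)
n=5: window = (5, 3, 3)
n=6: window = (3, 3, 2)
n=7: window = (3, 2, 3)
n=8: window = (2, 3, 5)
n=9: window = (3, 5, 0)
n=10: window = (5, 0, 6)
n=11: window = (0, 6, 1)
n=12: window = (6, 1, 2)
n=13: window = (1, 2, 2)
n=14: window = (2, 2, 6)
n=15: window = (2, 6, 2)
n=16: window = (6, 2, 1)
n=17: window = (2, 1, 0)
n=18: window = (1, 0, 4)
n=19: window = (0, 4, 3)
n=20: window = (4, 3, 6)
n=21: window = (3, 6, 6)
n=22: window = (6, 6, 4)
n=23: window = (6, 4, 6)
n=24: window = (4, 6, 3)
n=25: window = (6, 3, 0)
n=26: window = (3, 0, 5)
n=27: window = (0, 5, 2)
n=28: window = (5, 2, 4)
n=29: window = (2, 4, 4)
n=30: window = (4, 4, 5)
n=31: window = (4, 5, 4)
n=32: window = (5, 4, 2)
n=33: window = (4, 2, 0)
n=34: window = (2, 0, 1)
n=35: window = (0, 1, 6)
n=36: window = (1, 6, 5)
n=37: window = (6, 5, 5)
n=38: window = (5, 5, 1)
n=39: window = (5, 1, 5)
n=40: window = (1, 5, 6)
…
n=46: window = (1, 1, 3)
n=47: window = (1, 3, 1)
n=48: window = (3, 1, 4)
window at n=48 equals window at n=0 → period = 48

48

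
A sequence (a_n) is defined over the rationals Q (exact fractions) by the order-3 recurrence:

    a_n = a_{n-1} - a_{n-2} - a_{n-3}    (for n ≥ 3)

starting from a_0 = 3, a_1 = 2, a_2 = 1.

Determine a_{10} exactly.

-43

a_3 = 1·1 + -1·2 + -1·3 = -4
a_4 = 1·-4 + -1·1 + -1·2 = -7
a_5 = 1·-7 + -1·-4 + -1·1 = -4
a_6 = 1·-4 + -1·-7 + -1·-4 = 7
a_7 = 1·7 + -1·-4 + -1·-7 = 18
a_8 = 1·18 + -1·7 + -1·-4 = 15
a_9 = 1·15 + -1·18 + -1·7 = -10
a_10 = 1·-10 + -1·15 + -1·18 = -43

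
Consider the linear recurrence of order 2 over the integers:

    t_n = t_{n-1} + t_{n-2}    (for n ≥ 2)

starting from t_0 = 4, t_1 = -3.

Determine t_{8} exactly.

t_2 = 1·-3 + 1·4 = 1
t_3 = 1·1 + 1·-3 = -2
t_4 = 1·-2 + 1·1 = -1
t_5 = 1·-1 + 1·-2 = -3
t_6 = 1·-3 + 1·-1 = -4
t_7 = 1·-4 + 1·-3 = -7
t_8 = 1·-7 + 1·-4 = -11

-11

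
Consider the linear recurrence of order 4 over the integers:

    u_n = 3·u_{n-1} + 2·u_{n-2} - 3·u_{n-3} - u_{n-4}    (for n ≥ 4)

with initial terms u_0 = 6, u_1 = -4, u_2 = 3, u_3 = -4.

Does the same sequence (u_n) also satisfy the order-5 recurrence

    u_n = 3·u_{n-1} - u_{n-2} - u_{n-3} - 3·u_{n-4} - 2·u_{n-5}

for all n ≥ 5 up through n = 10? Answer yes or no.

Terms u_0..u_10: 6, -4, 3, -4, 0, -13, -30, -112, -357, -1192, -3924
n=5: candidate gives 1, actual u_5 = -13 ✗

no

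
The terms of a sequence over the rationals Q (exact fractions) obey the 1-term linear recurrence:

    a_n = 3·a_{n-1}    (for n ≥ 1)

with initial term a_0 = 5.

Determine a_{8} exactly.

a_1 = 3·5 = 15
a_2 = 3·15 = 45
a_3 = 3·45 = 135
a_4 = 3·135 = 405
a_5 = 3·405 = 1215
a_6 = 3·1215 = 3645
a_7 = 3·3645 = 10935
a_8 = 3·10935 = 32805

32805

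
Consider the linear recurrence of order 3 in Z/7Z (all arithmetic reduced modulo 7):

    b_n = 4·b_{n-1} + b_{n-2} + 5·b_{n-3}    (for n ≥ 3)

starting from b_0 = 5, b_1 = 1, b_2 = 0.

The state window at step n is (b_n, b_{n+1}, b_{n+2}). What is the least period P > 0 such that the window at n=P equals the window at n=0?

n=0: window = (5, 1, 0)
n=1: window = (1, 0, 5)
n=2: window = (0, 5, 4)
n=3: window = (5, 4, 0)
n=4: window = (4, 0, 1)
n=5: window = (0, 1, 3)
n=6: window = (1, 3, 6)
n=7: window = (3, 6, 4)
n=8: window = (6, 4, 2)
n=9: window = (4, 2, 0)
n=10: window = (2, 0, 1)
n=11: window = (0, 1, 0)
n=12: window = (1, 0, 1)
n=13: window = (0, 1, 2)
n=14: window = (1, 2, 2)
n=15: window = (2, 2, 1)
n=16: window = (2, 1, 2)
n=17: window = (1, 2, 5)
n=18: window = (2, 5, 6)
n=19: window = (5, 6, 4)
n=20: window = (6, 4, 5)
n=21: window = (4, 5, 5)
n=22: window = (5, 5, 3)
n=23: window = (5, 3, 0)
n=24: window = (3, 0, 0)
n=25: window = (0, 0, 1)
n=26: window = (0, 1, 4)
n=27: window = (1, 4, 3)
n=28: window = (4, 3, 0)
n=29: window = (3, 0, 2)
n=30: window = (0, 2, 2)
n=31: window = (2, 2, 3)
n=32: window = (2, 3, 3)
n=33: window = (3, 3, 4)
n=34: window = (3, 4, 6)
n=35: window = (4, 6, 1)
n=36: window = (6, 1, 2)
n=37: window = (1, 2, 4)
n=38: window = (2, 4, 2)
n=39: window = (4, 2, 1)
n=40: window = (2, 1, 5)
…
n=340: window = (3, 1, 5)
n=341: window = (1, 5, 1)
n=342: window = (5, 1, 0)
window at n=342 equals window at n=0 → period = 342

342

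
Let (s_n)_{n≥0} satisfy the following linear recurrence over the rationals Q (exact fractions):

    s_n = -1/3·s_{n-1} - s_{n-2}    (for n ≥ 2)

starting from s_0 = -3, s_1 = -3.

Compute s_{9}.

6053/2187

s_2 = -1/3·-3 + -1·-3 = 4
s_3 = -1/3·4 + -1·-3 = 5/3
s_4 = -1/3·5/3 + -1·4 = -41/9
s_5 = -1/3·-41/9 + -1·5/3 = -4/27
s_6 = -1/3·-4/27 + -1·-41/9 = 373/81
s_7 = -1/3·373/81 + -1·-4/27 = -337/243
s_8 = -1/3·-337/243 + -1·373/81 = -3020/729
s_9 = -1/3·-3020/729 + -1·-337/243 = 6053/2187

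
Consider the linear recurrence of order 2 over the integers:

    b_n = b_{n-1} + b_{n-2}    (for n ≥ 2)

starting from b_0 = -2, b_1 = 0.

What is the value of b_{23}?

-35422

b_2 = 1·0 + 1·-2 = -2
b_3 = 1·-2 + 1·0 = -2
b_4 = 1·-2 + 1·-2 = -4
b_5 = 1·-4 + 1·-2 = -6
b_6 = 1·-6 + 1·-4 = -10
b_7 = 1·-10 + 1·-6 = -16
b_8 = 1·-16 + 1·-10 = -26
b_9 = 1·-26 + 1·-16 = -42
b_10 = 1·-42 + 1·-26 = -68
b_11 = 1·-68 + 1·-42 = -110
b_12 = 1·-110 + 1·-68 = -178
b_13 = 1·-178 + 1·-110 = -288
b_14 = 1·-288 + 1·-178 = -466
b_15 = 1·-466 + 1·-288 = -754
b_16 = 1·-754 + 1·-466 = -1220
b_17 = 1·-1220 + 1·-754 = -1974
b_18 = 1·-1974 + 1·-1220 = -3194
b_19 = 1·-3194 + 1·-1974 = -5168
b_20 = 1·-5168 + 1·-3194 = -8362
b_21 = 1·-8362 + 1·-5168 = -13530
b_22 = 1·-13530 + 1·-8362 = -21892
b_23 = 1·-21892 + 1·-13530 = -35422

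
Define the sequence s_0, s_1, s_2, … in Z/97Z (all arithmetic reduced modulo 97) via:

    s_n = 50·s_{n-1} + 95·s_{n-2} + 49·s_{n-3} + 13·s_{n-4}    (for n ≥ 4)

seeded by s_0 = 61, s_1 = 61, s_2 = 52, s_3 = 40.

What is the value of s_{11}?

2

s_4 = 50·40 + 95·52 + 49·61 + 13·61 = 52
s_5 = 50·52 + 95·40 + 49·52 + 13·61 = 41
s_6 = 50·41 + 95·52 + 49·40 + 13·52 = 23
s_7 = 50·23 + 95·41 + 49·52 + 13·40 = 62
s_8 = 50·62 + 95·23 + 49·41 + 13·52 = 16
s_9 = 50·16 + 95·62 + 49·23 + 13·41 = 8
s_10 = 50·8 + 95·16 + 49·62 + 13·23 = 19
s_11 = 50·19 + 95·8 + 49·16 + 13·62 = 2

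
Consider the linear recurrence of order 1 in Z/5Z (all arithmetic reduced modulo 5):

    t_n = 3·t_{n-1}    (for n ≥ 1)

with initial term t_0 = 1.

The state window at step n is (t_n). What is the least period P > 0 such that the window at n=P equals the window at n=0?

n=0: window = (1)
n=1: window = (3)
n=2: window = (4)
n=3: window = (2)
n=4: window = (1)
window at n=4 equals window at n=0 → period = 4

4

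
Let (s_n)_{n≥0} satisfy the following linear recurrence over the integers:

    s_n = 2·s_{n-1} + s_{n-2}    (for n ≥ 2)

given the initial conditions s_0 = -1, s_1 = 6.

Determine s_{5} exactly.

s_2 = 2·6 + 1·-1 = 11
s_3 = 2·11 + 1·6 = 28
s_4 = 2·28 + 1·11 = 67
s_5 = 2·67 + 1·28 = 162

162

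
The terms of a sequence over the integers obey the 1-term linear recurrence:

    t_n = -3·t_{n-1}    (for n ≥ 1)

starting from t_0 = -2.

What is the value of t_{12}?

-1062882

t_1 = -3·-2 = 6
t_2 = -3·6 = -18
t_3 = -3·-18 = 54
t_4 = -3·54 = -162
t_5 = -3·-162 = 486
t_6 = -3·486 = -1458
t_7 = -3·-1458 = 4374
t_8 = -3·4374 = -13122
t_9 = -3·-13122 = 39366
t_10 = -3·39366 = -118098
t_11 = -3·-118098 = 354294
t_12 = -3·354294 = -1062882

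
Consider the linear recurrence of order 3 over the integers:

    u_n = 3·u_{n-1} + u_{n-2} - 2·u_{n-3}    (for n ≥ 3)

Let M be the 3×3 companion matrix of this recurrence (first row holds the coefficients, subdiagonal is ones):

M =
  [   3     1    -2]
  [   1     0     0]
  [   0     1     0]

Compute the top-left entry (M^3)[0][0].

(M^3)[0][0] is the top entry after applying M 3 times to the unit state (1, 0, 0). Equivalently it is h_{5} for the auxiliary sequence (h_n) obeying the same recurrence with h_2 = 1 and h_i = 0 for 0 ≤ i < 2:
h_3 = 3·1 + 1·0 + -2·0 = 3
h_4 = 3·3 + 1·1 + -2·0 = 10
h_5 = 3·10 + 1·3 + -2·1 = 31

31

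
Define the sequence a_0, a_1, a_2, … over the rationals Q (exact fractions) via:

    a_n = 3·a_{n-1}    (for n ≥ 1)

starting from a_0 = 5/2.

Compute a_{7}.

10935/2

a_1 = 3·5/2 = 15/2
a_2 = 3·15/2 = 45/2
a_3 = 3·45/2 = 135/2
a_4 = 3·135/2 = 405/2
a_5 = 3·405/2 = 1215/2
a_6 = 3·1215/2 = 3645/2
a_7 = 3·3645/2 = 10935/2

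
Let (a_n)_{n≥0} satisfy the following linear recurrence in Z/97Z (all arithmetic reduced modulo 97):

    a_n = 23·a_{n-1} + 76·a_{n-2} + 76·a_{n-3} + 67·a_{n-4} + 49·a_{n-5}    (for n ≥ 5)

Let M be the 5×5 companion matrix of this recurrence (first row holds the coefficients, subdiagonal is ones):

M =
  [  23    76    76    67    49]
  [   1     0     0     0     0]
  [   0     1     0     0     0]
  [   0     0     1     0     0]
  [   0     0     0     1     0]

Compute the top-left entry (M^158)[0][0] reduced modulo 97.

(M^158)[0][0] is the top entry after applying M 158 times to the unit state (1, 0, 0, 0, 0). Equivalently it is h_{162} for the auxiliary sequence (h_n) obeying the same recurrence with h_4 = 1 and h_i = 0 for 0 ≤ i < 4:
h_5 = 23·1 + 76·0 + 76·0 + 67·0 + 49·0 = 23
h_6 = 23·23 + 76·1 + 76·0 + 67·0 + 49·0 = 23
h_7 = 23·23 + 76·23 + 76·1 + 67·0 + 49·0 = 25
h_8 = 23·25 + 76·23 + 76·23 + 67·1 + 49·0 = 64
h_9 = 23·64 + 76·25 + 76·23 + 67·23 + 49·1 = 17
h_10 = 23·17 + 76·64 + 76·25 + 67·23 + 49·23 = 26
Continuing the recurrence:
  h_11 = 50;  h_12 = 37;  h_13 = 38;  h_14 = 70;  h_15 = 3;  h_16 = 14
  h_17 = 44;  h_18 = 29;  h_19 = 73;  h_20 = 67;  h_21 = 26;  h_22 = 11
  h_23 = 53;  h_24 = 69;  h_25 = 30;  h_26 = 42;  h_27 = 67;  h_28 = 71
  h_29 = 79;  h_30 = 2;  h_31 = 48;  h_32 = 71;  h_33 = 43;  h_34 = 70
  h_35 = 8;  h_36 = 70;  h_37 = 27;  h_38 = 57;  h_39 = 39;  h_40 = 44
  h_41 = 64;  h_42 = 21;  h_43 = 32;  h_44 = 27;  h_45 = 35;  h_46 = 35
  h_47 = 57;  h_48 = 17;  h_49 = 90;  h_50 = 17;  h_51 = 89;  h_52 = 46
  h_53 = 69;  h_54 = 33;  h_55 = 96;  h_56 = 40;  h_57 = 44;  h_58 = 62
  h_59 = 48;  h_60 = 54;  h_61 = 57;  h_62 = 47;  h_63 = 57;  h_64 = 53
  h_65 = 68;  h_66 = 55;  h_67 = 93;  h_68 = 80;  h_69 = 65;  h_70 = 29
  h_71 = 49;  h_72 = 49;  h_73 = 4;  h_74 = 58;  h_75 = 75;  h_76 = 93
  h_77 = 75;  h_78 = 48;  h_79 = 11;  h_80 = 10;  h_81 = 37;  h_82 = 26
  h_83 = 81;  h_84 = 3;  h_85 = 15;  h_86 = 2;  h_87 = 64;  h_88 = 47
  h_89 = 71;  h_90 = 74;  h_91 = 21;  h_92 = 37;  h_93 = 96;  h_94 = 18
  h_95 = 35;  h_96 = 76;  h_97 = 53;  h_98 = 45;  h_99 = 1;  h_100 = 19
  h_101 = 53;  h_102 = 9;  h_103 = 94;  h_104 = 48;  h_105 = 28;  h_106 = 86
  h_107 = 40;  h_108 = 43;  h_109 = 49;  h_110 = 19;  h_111 = 64;  h_112 = 35
  h_113 = 87;  h_114 = 7;  h_115 = 5;  h_116 = 33;  h_117 = 0;  h_118 = 54
  h_119 = 63;  h_120 = 55;  h_121 = 37;  h_122 = 51;  h_123 = 94;  h_124 = 5
  h_125 = 13;  h_126 = 55;  h_127 = 81;  h_128 = 41;  h_129 = 76;  h_130 = 16
  h_131 = 19;  h_132 = 80;  h_133 = 58;  h_134 = 74;  h_135 = 85;  h_136 = 42
  h_137 = 1;  h_138 = 15;  h_139 = 33;  h_140 = 30;  h_141 = 61;  h_142 = 67
  h_143 = 54;  h_144 = 47;  h_145 = 23;  h_146 = 66;  h_147 = 62;  h_148 = 17
  h_149 = 92;  h_150 = 89;  h_151 = 65;  h_152 = 28;  h_153 = 42;  h_154 = 75
  h_155 = 47;  h_156 = 96;  h_157 = 49;  h_158 = 66;  h_159 = 59;  h_160 = 14
h_161 = 23·14 + 76·59 + 76·66 + 67·49 + 49·96 = 58
h_162 = 23·58 + 76·14 + 76·59 + 67·66 + 49·49 = 28

28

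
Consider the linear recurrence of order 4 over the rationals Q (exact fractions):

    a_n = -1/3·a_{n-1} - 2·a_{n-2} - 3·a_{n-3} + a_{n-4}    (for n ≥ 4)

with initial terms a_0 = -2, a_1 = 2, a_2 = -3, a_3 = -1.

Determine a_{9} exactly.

53465/729

a_4 = -1/3·-1 + -2·-3 + -3·2 + 1·-2 = -5/3
a_5 = -1/3·-5/3 + -2·-1 + -3·-3 + 1·2 = 122/9
a_6 = -1/3·122/9 + -2·-5/3 + -3·-1 + 1·-3 = -32/27
a_7 = -1/3·-32/27 + -2·122/9 + -3·-5/3 + 1·-1 = -1840/81
a_8 = -1/3·-1840/81 + -2·-32/27 + -3·122/9 + 1·-5/3 = -7871/243
a_9 = -1/3·-7871/243 + -2·-1840/81 + -3·-32/27 + 1·122/9 = 53465/729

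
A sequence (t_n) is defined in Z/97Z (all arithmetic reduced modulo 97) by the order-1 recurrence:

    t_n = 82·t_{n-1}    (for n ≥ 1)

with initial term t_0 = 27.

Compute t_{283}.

t_1 = 82·27 = 80
t_2 = 82·80 = 61
t_3 = 82·61 = 55
t_4 = 82·55 = 48
t_5 = 82·48 = 56
t_6 = 82·56 = 33
t_7 = 82·33 = 87
t_8 = 82·87 = 53
t_9 = 82·53 = 78
t_10 = 82·78 = 91
t_11 = 82·91 = 90
t_12 = 82·90 = 8
t_13 = 82·8 = 74
t_14 = 82·74 = 54
t_15 = 82·54 = 63
t_16 = 82·63 = 25
t_17 = 82·25 = 13
t_18 = 82·13 = 96
t_19 = 82·96 = 15
t_20 = 82·15 = 66
t_21 = 82·66 = 77
t_22 = 82·77 = 9
t_23 = 82·9 = 59
t_24 = 82·59 = 85
t_25 = 82·85 = 83
t_26 = 82·83 = 16
t_27 = 82·16 = 51
t_28 = 82·51 = 11
t_29 = 82·11 = 29
t_30 = 82·29 = 50
t_31 = 82·50 = 26
t_32 = 82·26 = 95
t_33 = 82·95 = 30
t_34 = 82·30 = 35
t_35 = 82·35 = 57
t_36 = 82·57 = 18
t_37 = 82·18 = 21
t_38 = 82·21 = 73
t_39 = 82·73 = 69
t_40 = 82·69 = 32
t_41 = 82·32 = 5
t_42 = 82·5 = 22
t_43 = 82·22 = 58
t_44 = 82·58 = 3
t_45 = 82·3 = 52
t_46 = 82·52 = 93
t_47 = 82·93 = 60
t_48 = 82·60 = 70
t_49 = 82·70 = 17
t_50 = 82·17 = 36
t_51 = 82·36 = 42
t_52 = 82·42 = 49
t_53 = 82·49 = 41
t_54 = 82·41 = 64
t_55 = 82·64 = 10
t_56 = 82·10 = 44
t_57 = 82·44 = 19
t_58 = 82·19 = 6
t_59 = 82·6 = 7
t_60 = 82·7 = 89
t_61 = 82·89 = 23
t_62 = 82·23 = 43
t_63 = 82·43 = 34
t_64 = 82·34 = 72
t_65 = 82·72 = 84
t_66 = 82·84 = 1
t_67 = 82·1 = 82
t_68 = 82·82 = 31
t_69 = 82·31 = 20
t_70 = 82·20 = 88
t_71 = 82·88 = 38
t_72 = 82·38 = 12
t_73 = 82·12 = 14
t_74 = 82·14 = 81
t_75 = 82·81 = 46
t_76 = 82·46 = 86
t_77 = 82·86 = 68
t_78 = 82·68 = 47
t_79 = 82·47 = 71
t_80 = 82·71 = 2
t_81 = 82·2 = 67
t_82 = 82·67 = 62
t_83 = 82·62 = 40
t_84 = 82·40 = 79
t_85 = 82·79 = 76
t_86 = 82·76 = 24
t_87 = 82·24 = 28
t_88 = 82·28 = 65
t_89 = 82·65 = 92
t_90 = 82·92 = 75
t_91 = 82·75 = 39
t_92 = 82·39 = 94
t_93 = 82·94 = 45
t_94 = 82·45 = 4
t_95 = 82·4 = 37
t_96 = 82·37 = 27
(t_96) = (27) = (t_0), so the sequence has period 96.
283 ≡ 91 (mod 96), hence t_283 = t_91 = 39.

39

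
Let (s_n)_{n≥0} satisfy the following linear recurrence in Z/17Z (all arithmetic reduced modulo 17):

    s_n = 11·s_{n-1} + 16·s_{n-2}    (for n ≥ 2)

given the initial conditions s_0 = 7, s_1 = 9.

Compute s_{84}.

s_2 = 11·9 + 16·7 = 7
s_3 = 11·7 + 16·9 = 0
s_4 = 11·0 + 16·7 = 10
s_5 = 11·10 + 16·0 = 8
s_6 = 11·8 + 16·10 = 10
s_7 = 11·10 + 16·8 = 0
s_8 = 11·0 + 16·10 = 7
s_9 = 11·7 + 16·0 = 9
(s_8, s_9) = (7, 9) = (s_0, s_1), so the sequence has period 8.
84 ≡ 4 (mod 8), hence s_84 = s_4 = 10.

10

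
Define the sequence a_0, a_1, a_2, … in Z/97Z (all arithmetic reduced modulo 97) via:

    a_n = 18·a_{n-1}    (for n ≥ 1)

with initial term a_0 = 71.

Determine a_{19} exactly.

a_1 = 18·71 = 17
a_2 = 18·17 = 15
a_3 = 18·15 = 76
a_4 = 18·76 = 10
a_5 = 18·10 = 83
a_6 = 18·83 = 39
a_7 = 18·39 = 23
a_8 = 18·23 = 26
a_9 = 18·26 = 80
a_10 = 18·80 = 82
a_11 = 18·82 = 21
a_12 = 18·21 = 87
a_13 = 18·87 = 14
a_14 = 18·14 = 58
a_15 = 18·58 = 74
a_16 = 18·74 = 71
a_17 = 18·71 = 17
a_18 = 18·17 = 15
a_19 = 18·15 = 76

76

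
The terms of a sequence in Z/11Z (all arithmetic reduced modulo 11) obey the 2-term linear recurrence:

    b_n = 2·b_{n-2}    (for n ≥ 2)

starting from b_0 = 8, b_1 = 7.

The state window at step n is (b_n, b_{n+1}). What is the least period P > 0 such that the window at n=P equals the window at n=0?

n=0: window = (8, 7)
n=1: window = (7, 5)
n=2: window = (5, 3)
n=3: window = (3, 10)
n=4: window = (10, 6)
n=5: window = (6, 9)
n=6: window = (9, 1)
n=7: window = (1, 7)
n=8: window = (7, 2)
n=9: window = (2, 3)
n=10: window = (3, 4)
n=11: window = (4, 6)
n=12: window = (6, 8)
n=13: window = (8, 1)
n=14: window = (1, 5)
n=15: window = (5, 2)
n=16: window = (2, 10)
n=17: window = (10, 4)
n=18: window = (4, 9)
n=19: window = (9, 8)
n=20: window = (8, 7)
window at n=20 equals window at n=0 → period = 20

20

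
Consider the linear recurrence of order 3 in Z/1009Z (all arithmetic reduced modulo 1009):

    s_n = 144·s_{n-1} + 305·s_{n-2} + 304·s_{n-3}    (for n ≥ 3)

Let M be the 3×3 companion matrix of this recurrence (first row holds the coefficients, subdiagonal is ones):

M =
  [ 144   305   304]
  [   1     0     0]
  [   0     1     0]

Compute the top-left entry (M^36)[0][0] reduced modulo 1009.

(M^36)[0][0] is the top entry after applying M 36 times to the unit state (1, 0, 0). Equivalently it is h_{38} for the auxiliary sequence (h_n) obeying the same recurrence with h_2 = 1 and h_i = 0 for 0 ≤ i < 2:
h_3 = 144·1 + 305·0 + 304·0 = 144
h_4 = 144·144 + 305·1 + 304·0 = 861
h_5 = 144·861 + 305·144 + 304·1 = 714
h_6 = 144·714 + 305·861 + 304·144 = 552
h_7 = 144·552 + 305·714 + 304·861 = 16
h_8 = 144·16 + 305·552 + 304·714 = 264
h_9 = 144·264 + 305·16 + 304·552 = 832
h_10 = 144·832 + 305·264 + 304·16 = 365
h_11 = 144·365 + 305·832 + 304·264 = 129
h_12 = 144·129 + 305·365 + 304·832 = 418
h_13 = 144·418 + 305·129 + 304·365 = 625
h_14 = 144·625 + 305·418 + 304·129 = 420
h_15 = 144·420 + 305·625 + 304·418 = 811
h_16 = 144·811 + 305·420 + 304·625 = 5
h_17 = 144·5 + 305·811 + 304·420 = 407
h_18 = 144·407 + 305·5 + 304·811 = 950
h_19 = 144·950 + 305·407 + 304·5 = 115
h_20 = 144·115 + 305·950 + 304·407 = 204
h_21 = 144·204 + 305·115 + 304·950 = 101
h_22 = 144·101 + 305·204 + 304·115 = 734
h_23 = 144·734 + 305·101 + 304·204 = 753
h_24 = 144·753 + 305·734 + 304·101 = 775
h_25 = 144·775 + 305·753 + 304·734 = 370
h_26 = 144·370 + 305·775 + 304·753 = 950
h_27 = 144·950 + 305·370 + 304·775 = 930
h_28 = 144·930 + 305·950 + 304·370 = 371
h_29 = 144·371 + 305·930 + 304·950 = 294
h_30 = 144·294 + 305·371 + 304·930 = 305
h_31 = 144·305 + 305·294 + 304·371 = 178
h_32 = 144·178 + 305·305 + 304·294 = 179
h_33 = 144·179 + 305·178 + 304·305 = 247
h_34 = 144·247 + 305·179 + 304·178 = 997
h_35 = 144·997 + 305·247 + 304·179 = 889
h_36 = 144·889 + 305·997 + 304·247 = 671
h_37 = 144·671 + 305·889 + 304·997 = 881
h_38 = 144·881 + 305·671 + 304·889 = 411

411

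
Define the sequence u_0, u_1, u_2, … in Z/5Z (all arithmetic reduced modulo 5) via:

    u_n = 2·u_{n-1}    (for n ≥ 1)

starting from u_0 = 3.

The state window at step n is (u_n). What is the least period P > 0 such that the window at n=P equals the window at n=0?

n=0: window = (3)
n=1: window = (1)
n=2: window = (2)
n=3: window = (4)
n=4: window = (3)
window at n=4 equals window at n=0 → period = 4

4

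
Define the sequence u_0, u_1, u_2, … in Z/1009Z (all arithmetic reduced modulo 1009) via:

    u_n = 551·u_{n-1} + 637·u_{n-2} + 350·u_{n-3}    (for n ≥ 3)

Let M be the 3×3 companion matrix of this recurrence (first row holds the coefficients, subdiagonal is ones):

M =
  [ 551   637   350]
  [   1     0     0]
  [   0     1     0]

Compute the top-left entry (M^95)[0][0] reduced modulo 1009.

974

(M^95)[0][0] is the top entry after applying M 95 times to the unit state (1, 0, 0). Equivalently it is h_{97} for the auxiliary sequence (h_n) obeying the same recurrence with h_2 = 1 and h_i = 0 for 0 ≤ i < 2:
h_3 = 551·1 + 637·0 + 350·0 = 551
h_4 = 551·551 + 637·1 + 350·0 = 529
h_5 = 551·529 + 637·551 + 350·1 = 83
h_6 = 551·83 + 637·529 + 350·551 = 426
h_7 = 551·426 + 637·83 + 350·529 = 535
h_8 = 551·535 + 637·426 + 350·83 = 896
h_9 = 551·896 + 637·535 + 350·426 = 825
h_10 = 551·825 + 637·896 + 350·535 = 768
h_11 = 551·768 + 637·825 + 350·896 = 34
h_12 = 551·34 + 637·768 + 350·825 = 599
h_13 = 551·599 + 637·34 + 350·768 = 981
h_14 = 551·981 + 637·599 + 350·34 = 669
h_15 = 551·669 + 637·981 + 350·599 = 438
h_16 = 551·438 + 637·669 + 350·981 = 832
h_17 = 551·832 + 637·438 + 350·669 = 930
h_18 = 551·930 + 637·832 + 350·438 = 49
h_19 = 551·49 + 637·930 + 350·832 = 491
h_20 = 551·491 + 637·49 + 350·930 = 665
h_21 = 551·665 + 637·491 + 350·49 = 122
h_22 = 551·122 + 637·665 + 350·491 = 773
h_23 = 551·773 + 637·122 + 350·665 = 826
h_24 = 551·826 + 637·773 + 350·122 = 398
h_25 = 551·398 + 637·826 + 350·773 = 956
h_26 = 551·956 + 637·398 + 350·826 = 851
h_27 = 551·851 + 637·956 + 350·398 = 319
h_28 = 551·319 + 637·851 + 350·956 = 69
h_29 = 551·69 + 637·319 + 350·851 = 266
h_30 = 551·266 + 637·69 + 350·319 = 478
h_31 = 551·478 + 637·266 + 350·69 = 902
h_32 = 551·902 + 637·478 + 350·266 = 614
h_33 = 551·614 + 637·902 + 350·478 = 558
h_34 = 551·558 + 637·614 + 350·902 = 231
h_35 = 551·231 + 637·558 + 350·614 = 408
h_36 = 551·408 + 637·231 + 350·558 = 197
h_37 = 551·197 + 637·408 + 350·231 = 288
h_38 = 551·288 + 637·197 + 350·408 = 170
h_39 = 551·170 + 637·288 + 350·197 = 998
h_40 = 551·998 + 637·170 + 350·288 = 220
h_41 = 551·220 + 637·998 + 350·170 = 165
h_42 = 551·165 + 637·220 + 350·998 = 180
h_43 = 551·180 + 637·165 + 350·220 = 783
h_44 = 551·783 + 637·180 + 350·165 = 461
h_45 = 551·461 + 637·783 + 350·180 = 510
h_46 = 551·510 + 637·461 + 350·783 = 148
h_47 = 551·148 + 637·510 + 350·461 = 710
h_48 = 551·710 + 637·148 + 350·510 = 64
h_49 = 551·64 + 637·710 + 350·148 = 528
h_50 = 551·528 + 637·64 + 350·710 = 21
h_51 = 551·21 + 637·528 + 350·64 = 4
h_52 = 551·4 + 637·21 + 350·528 = 599
h_53 = 551·599 + 637·4 + 350·21 = 923
h_54 = 551·923 + 637·599 + 350·4 = 589
h_55 = 551·589 + 637·923 + 350·599 = 132
h_56 = 551·132 + 637·589 + 350·923 = 99
h_57 = 551·99 + 637·132 + 350·589 = 714
h_58 = 551·714 + 637·99 + 350·132 = 195
h_59 = 551·195 + 637·714 + 350·99 = 594
h_60 = 551·594 + 637·195 + 350·714 = 154
h_61 = 551·154 + 637·594 + 350·195 = 748
h_62 = 551·748 + 637·154 + 350·594 = 747
h_63 = 551·747 + 637·748 + 350·154 = 576
h_64 = 551·576 + 637·747 + 350·748 = 610
h_65 = 551·610 + 637·576 + 350·747 = 877
h_66 = 551·877 + 637·610 + 350·576 = 830
h_67 = 551·830 + 637·877 + 350·610 = 517
h_68 = 551·517 + 637·830 + 350·877 = 537
h_69 = 551·537 + 637·517 + 350·830 = 553
h_70 = 551·553 + 637·537 + 350·517 = 342
h_71 = 551·342 + 637·553 + 350·537 = 155
h_72 = 551·155 + 637·342 + 350·553 = 381
h_73 = 551·381 + 637·155 + 350·342 = 550
h_74 = 551·550 + 637·381 + 350·155 = 651
h_75 = 551·651 + 637·550 + 350·381 = 895
h_76 = 551·895 + 637·651 + 350·550 = 522
h_77 = 551·522 + 637·895 + 350·651 = 912
h_78 = 551·912 + 637·522 + 350·895 = 34
h_79 = 551·34 + 637·912 + 350·522 = 403
h_80 = 551·403 + 637·34 + 350·912 = 898
h_81 = 551·898 + 637·403 + 350·34 = 605
h_82 = 551·605 + 637·898 + 350·403 = 98
h_83 = 551·98 + 637·605 + 350·898 = 969
h_84 = 551·969 + 637·98 + 350·605 = 895
h_85 = 551·895 + 637·969 + 350·98 = 492
h_86 = 551·492 + 637·895 + 350·969 = 836
h_87 = 551·836 + 637·492 + 350·895 = 597
h_88 = 551·597 + 637·836 + 350·492 = 463
h_89 = 551·463 + 637·597 + 350·836 = 731
h_90 = 551·731 + 637·463 + 350·597 = 580
h_91 = 551·580 + 637·731 + 350·463 = 835
h_92 = 551·835 + 637·580 + 350·731 = 720
h_93 = 551·720 + 637·835 + 350·580 = 526
h_94 = 551·526 + 637·720 + 350·835 = 437
h_95 = 551·437 + 637·526 + 350·720 = 469
h_96 = 551·469 + 637·437 + 350·526 = 462
h_97 = 551·462 + 637·469 + 350·437 = 974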